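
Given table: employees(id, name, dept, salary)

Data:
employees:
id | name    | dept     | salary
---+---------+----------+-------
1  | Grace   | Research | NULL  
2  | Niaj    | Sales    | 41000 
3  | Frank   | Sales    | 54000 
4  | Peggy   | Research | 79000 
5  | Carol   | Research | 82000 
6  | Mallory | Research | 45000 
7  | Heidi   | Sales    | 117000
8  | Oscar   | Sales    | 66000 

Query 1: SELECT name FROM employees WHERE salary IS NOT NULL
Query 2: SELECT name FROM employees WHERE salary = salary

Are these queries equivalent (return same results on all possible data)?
Yes, equivalent

Both queries return: [('Carol',), ('Frank',), ('Heidi',), ('Mallory',), ('Niaj',), ('Oscar',), ('Peggy',)]

Reason: IS NOT NULL vs self-equality (both exclude NULLs)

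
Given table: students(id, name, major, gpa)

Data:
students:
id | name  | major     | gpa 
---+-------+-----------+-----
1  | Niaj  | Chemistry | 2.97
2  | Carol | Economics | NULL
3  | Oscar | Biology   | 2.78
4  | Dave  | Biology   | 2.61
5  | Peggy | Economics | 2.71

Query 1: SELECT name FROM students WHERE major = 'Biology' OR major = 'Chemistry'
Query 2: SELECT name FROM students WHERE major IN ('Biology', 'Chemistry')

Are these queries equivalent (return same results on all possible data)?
Yes, equivalent

Both queries return: [('Dave',), ('Niaj',), ('Oscar',)]

Reason: OR vs IN are equivalent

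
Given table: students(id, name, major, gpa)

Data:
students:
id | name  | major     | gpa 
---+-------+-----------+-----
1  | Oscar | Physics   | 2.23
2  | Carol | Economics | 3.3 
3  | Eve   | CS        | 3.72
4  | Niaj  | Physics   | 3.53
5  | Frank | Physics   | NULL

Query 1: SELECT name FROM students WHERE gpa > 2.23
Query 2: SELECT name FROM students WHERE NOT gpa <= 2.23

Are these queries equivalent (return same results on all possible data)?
Yes, equivalent

Both queries return: [('Carol',), ('Eve',), ('Niaj',)]

Reason: Both filter gpa > 2.23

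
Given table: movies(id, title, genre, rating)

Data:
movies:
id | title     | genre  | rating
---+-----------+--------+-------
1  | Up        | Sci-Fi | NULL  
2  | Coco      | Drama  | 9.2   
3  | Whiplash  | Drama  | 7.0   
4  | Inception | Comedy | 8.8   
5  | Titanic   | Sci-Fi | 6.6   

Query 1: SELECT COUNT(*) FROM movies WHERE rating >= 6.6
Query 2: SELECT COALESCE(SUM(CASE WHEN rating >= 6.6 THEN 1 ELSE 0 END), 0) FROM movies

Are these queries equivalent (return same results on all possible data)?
Yes, equivalent

Both queries return: [(4,)]

Reason: COUNT with WHERE vs conditional SUM (COALESCE handles empty-table NULL)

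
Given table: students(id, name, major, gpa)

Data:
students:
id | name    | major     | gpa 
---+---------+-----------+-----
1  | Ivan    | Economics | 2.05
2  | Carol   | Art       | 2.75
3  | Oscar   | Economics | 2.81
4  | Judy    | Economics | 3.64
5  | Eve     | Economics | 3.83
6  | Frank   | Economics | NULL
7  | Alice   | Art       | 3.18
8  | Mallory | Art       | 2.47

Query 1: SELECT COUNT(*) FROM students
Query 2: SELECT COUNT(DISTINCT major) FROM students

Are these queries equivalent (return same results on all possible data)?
No, not equivalent

Query 1 returns: [(8,)]
Query 2 returns: [(2,)]

Reason: COUNT(*) counts rows, COUNT(DISTINCT major) counts unique majors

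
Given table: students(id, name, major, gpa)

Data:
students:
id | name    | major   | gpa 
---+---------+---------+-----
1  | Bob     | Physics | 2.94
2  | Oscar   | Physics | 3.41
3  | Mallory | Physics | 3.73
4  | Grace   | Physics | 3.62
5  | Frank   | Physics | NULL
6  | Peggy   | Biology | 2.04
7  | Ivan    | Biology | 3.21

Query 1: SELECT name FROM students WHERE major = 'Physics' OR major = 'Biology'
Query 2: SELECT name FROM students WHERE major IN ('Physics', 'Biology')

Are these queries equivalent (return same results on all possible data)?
Yes, equivalent

Both queries return: [('Bob',), ('Frank',), ('Grace',), ('Ivan',), ('Mallory',), ('Oscar',), ('Peggy',)]

Reason: OR vs IN are equivalent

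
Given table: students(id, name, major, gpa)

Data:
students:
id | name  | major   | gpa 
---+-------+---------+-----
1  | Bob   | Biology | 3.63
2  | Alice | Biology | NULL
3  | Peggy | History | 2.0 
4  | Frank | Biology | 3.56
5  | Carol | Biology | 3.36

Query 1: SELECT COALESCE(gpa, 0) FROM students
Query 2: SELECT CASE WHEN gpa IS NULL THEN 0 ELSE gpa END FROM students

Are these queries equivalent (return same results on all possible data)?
Yes, equivalent

Both queries return: [(0,), (2.0,), (3.36,), (3.56,), (3.63,)]

Reason: COALESCE vs CASE for NULL handling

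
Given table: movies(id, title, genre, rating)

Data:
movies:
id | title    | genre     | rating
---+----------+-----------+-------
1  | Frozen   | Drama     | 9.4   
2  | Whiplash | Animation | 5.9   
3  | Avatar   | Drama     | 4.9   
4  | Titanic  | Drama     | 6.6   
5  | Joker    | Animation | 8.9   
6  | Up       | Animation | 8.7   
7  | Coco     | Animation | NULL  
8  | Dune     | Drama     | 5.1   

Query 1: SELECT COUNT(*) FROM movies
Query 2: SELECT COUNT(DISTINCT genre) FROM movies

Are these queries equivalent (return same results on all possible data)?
No, not equivalent

Query 1 returns: [(8,)]
Query 2 returns: [(2,)]

Reason: COUNT(*) counts rows, COUNT(DISTINCT genre) counts unique genres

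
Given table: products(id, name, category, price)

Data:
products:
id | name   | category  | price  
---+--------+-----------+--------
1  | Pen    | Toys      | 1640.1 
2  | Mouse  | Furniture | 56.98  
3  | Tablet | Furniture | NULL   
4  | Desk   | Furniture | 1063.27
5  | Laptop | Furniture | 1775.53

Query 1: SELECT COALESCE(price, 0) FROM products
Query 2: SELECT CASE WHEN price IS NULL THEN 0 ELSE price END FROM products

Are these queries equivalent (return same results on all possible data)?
Yes, equivalent

Both queries return: [(0,), (56.98,), (1063.27,), (1640.1,), (1775.53,)]

Reason: COALESCE vs CASE for NULL handling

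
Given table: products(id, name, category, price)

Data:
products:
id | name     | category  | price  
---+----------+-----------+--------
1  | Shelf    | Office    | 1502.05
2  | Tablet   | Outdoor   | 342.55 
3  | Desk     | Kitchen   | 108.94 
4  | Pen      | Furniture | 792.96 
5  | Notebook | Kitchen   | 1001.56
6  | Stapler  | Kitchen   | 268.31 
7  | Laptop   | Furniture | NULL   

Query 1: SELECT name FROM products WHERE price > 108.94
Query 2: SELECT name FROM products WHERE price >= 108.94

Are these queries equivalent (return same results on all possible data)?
No, not equivalent

Query 1 returns: [('Shelf',), ('Tablet',), ('Pen',), ('Notebook',), ('Stapler',)]
Query 2 returns: [('Shelf',), ('Tablet',), ('Desk',), ('Pen',), ('Notebook',), ('Stapler',)]

Reason: > vs >= gives different results when price = 108.94 exists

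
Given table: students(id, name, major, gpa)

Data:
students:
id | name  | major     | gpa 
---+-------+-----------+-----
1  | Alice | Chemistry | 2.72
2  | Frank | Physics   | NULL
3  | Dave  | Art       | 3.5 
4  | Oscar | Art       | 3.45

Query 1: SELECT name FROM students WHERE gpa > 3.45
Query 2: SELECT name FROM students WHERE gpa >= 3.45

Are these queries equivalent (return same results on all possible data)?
No, not equivalent

Query 1 returns: [('Dave',)]
Query 2 returns: [('Dave',), ('Oscar',)]

Reason: > vs >= gives different results when gpa = 3.45 exists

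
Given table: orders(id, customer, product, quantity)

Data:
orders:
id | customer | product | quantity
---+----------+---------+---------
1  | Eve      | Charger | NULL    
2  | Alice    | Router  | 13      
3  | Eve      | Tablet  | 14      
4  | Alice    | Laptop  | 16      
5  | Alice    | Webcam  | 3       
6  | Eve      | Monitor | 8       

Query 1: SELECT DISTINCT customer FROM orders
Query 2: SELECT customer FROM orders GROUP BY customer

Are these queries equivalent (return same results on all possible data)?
Yes, equivalent

Both queries return: [('Alice',), ('Eve',)]

Reason: Both get unique customers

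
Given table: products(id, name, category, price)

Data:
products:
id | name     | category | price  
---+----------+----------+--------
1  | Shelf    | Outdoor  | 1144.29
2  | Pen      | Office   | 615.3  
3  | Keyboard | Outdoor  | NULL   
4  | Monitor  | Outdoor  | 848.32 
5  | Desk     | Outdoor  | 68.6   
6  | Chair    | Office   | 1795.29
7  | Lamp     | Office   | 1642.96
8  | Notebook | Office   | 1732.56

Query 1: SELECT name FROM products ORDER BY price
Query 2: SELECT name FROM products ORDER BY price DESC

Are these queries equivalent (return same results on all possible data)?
No, not equivalent

Query 1 returns: [('Keyboard',), ('Desk',), ('Pen',), ('Monitor',), ('Shelf',), ('Lamp',), ('Notebook',), ('Chair',)]
Query 2 returns: [('Chair',), ('Notebook',), ('Lamp',), ('Shelf',), ('Monitor',), ('Pen',), ('Desk',), ('Keyboard',)]

Reason: ASC vs DESC gives opposite ordering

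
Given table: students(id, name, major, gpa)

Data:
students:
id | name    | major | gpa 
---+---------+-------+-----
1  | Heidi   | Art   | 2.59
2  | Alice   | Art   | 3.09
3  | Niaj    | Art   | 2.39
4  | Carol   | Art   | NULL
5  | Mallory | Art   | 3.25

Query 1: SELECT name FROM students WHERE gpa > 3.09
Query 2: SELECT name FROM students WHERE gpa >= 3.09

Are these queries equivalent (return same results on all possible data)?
No, not equivalent

Query 1 returns: [('Mallory',)]
Query 2 returns: [('Alice',), ('Mallory',)]

Reason: > vs >= gives different results when gpa = 3.09 exists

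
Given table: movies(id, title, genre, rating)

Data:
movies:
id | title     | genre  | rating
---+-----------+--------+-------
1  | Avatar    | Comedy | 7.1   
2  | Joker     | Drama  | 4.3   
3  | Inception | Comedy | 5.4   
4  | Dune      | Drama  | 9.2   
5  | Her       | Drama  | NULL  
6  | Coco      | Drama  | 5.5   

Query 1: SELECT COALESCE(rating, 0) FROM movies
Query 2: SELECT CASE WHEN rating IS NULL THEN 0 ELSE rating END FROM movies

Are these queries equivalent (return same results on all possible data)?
Yes, equivalent

Both queries return: [(0,), (4.3,), (5.4,), (5.5,), (7.1,), (9.2,)]

Reason: COALESCE vs CASE for NULL handling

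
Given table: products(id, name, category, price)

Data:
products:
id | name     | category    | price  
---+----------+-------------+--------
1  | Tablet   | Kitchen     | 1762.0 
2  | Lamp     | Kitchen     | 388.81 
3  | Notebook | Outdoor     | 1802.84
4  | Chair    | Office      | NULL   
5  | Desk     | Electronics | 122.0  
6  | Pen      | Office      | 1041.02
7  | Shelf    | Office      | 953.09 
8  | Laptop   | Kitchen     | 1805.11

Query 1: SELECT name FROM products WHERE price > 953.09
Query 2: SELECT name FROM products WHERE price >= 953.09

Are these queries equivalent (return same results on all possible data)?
No, not equivalent

Query 1 returns: [('Tablet',), ('Notebook',), ('Pen',), ('Laptop',)]
Query 2 returns: [('Tablet',), ('Notebook',), ('Pen',), ('Shelf',), ('Laptop',)]

Reason: > vs >= gives different results when price = 953.09 exists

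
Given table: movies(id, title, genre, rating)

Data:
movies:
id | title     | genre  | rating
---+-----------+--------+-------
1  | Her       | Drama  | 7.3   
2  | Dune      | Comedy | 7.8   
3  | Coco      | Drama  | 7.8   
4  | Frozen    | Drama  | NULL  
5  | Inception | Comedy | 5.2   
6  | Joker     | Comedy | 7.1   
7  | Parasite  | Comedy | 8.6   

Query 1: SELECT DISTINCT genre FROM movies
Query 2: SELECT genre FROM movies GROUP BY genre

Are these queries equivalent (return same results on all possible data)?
Yes, equivalent

Both queries return: [('Comedy',), ('Drama',)]

Reason: Both get unique genres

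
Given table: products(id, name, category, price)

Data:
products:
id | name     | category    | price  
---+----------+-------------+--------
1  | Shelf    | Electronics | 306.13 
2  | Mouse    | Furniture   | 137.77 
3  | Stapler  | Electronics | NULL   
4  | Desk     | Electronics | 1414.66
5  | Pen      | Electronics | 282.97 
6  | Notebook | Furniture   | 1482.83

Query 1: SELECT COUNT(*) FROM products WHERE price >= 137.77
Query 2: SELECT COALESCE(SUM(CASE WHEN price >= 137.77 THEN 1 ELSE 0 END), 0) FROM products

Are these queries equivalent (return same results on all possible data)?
Yes, equivalent

Both queries return: [(5,)]

Reason: COUNT with WHERE vs conditional SUM (COALESCE handles empty-table NULL)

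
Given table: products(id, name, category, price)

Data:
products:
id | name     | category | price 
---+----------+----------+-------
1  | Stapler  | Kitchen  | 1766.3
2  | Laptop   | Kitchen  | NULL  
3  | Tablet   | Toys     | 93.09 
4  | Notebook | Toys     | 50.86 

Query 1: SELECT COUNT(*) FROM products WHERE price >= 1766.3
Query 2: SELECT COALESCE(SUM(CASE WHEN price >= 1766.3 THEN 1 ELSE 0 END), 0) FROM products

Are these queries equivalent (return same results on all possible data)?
Yes, equivalent

Both queries return: [(1,)]

Reason: COUNT with WHERE vs conditional SUM (COALESCE handles empty-table NULL)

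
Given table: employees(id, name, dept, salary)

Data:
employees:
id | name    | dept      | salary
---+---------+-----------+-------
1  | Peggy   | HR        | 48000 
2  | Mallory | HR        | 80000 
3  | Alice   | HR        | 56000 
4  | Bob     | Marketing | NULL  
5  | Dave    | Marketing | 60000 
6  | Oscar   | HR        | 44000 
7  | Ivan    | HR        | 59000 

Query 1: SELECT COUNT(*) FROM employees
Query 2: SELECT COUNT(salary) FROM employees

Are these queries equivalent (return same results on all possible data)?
No, not equivalent

Query 1 returns: [(7,)]
Query 2 returns: [(6,)]

Reason: COUNT(*) includes NULLs, COUNT(column) excludes them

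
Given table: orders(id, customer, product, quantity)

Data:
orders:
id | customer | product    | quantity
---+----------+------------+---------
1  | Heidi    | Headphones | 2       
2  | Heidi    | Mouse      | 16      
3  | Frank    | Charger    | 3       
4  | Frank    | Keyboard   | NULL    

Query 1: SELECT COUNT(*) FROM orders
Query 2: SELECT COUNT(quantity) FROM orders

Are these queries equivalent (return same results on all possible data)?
No, not equivalent

Query 1 returns: [(4,)]
Query 2 returns: [(3,)]

Reason: COUNT(*) includes NULLs, COUNT(column) excludes them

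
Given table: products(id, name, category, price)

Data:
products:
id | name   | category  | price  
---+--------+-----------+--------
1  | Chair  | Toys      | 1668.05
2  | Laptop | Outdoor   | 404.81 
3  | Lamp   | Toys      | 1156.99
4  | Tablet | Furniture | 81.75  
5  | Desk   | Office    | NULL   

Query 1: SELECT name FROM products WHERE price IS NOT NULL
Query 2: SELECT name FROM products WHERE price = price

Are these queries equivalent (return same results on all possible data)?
Yes, equivalent

Both queries return: [('Chair',), ('Lamp',), ('Laptop',), ('Tablet',)]

Reason: IS NOT NULL vs self-equality (both exclude NULLs)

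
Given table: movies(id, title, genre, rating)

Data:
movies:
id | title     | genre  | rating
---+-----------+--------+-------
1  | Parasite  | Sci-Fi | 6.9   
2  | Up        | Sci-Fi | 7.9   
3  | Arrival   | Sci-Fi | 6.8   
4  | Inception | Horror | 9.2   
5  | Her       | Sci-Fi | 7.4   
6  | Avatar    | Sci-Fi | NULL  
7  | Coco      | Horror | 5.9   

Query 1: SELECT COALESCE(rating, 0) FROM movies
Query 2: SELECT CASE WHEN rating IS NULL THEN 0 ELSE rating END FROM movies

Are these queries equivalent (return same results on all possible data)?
Yes, equivalent

Both queries return: [(0,), (5.9,), (6.8,), (6.9,), (7.4,), (7.9,), (9.2,)]

Reason: COALESCE vs CASE for NULL handling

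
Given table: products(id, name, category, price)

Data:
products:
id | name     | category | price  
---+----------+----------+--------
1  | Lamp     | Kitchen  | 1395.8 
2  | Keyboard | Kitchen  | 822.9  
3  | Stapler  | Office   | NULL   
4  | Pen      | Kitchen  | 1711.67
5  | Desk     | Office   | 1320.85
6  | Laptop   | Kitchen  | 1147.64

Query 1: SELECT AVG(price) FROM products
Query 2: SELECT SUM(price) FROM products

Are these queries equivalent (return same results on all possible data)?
No, not equivalent

Query 1 returns: [(1279.772,)]
Query 2 returns: [(6398.86,)]

Reason: AVG vs SUM give different aggregate values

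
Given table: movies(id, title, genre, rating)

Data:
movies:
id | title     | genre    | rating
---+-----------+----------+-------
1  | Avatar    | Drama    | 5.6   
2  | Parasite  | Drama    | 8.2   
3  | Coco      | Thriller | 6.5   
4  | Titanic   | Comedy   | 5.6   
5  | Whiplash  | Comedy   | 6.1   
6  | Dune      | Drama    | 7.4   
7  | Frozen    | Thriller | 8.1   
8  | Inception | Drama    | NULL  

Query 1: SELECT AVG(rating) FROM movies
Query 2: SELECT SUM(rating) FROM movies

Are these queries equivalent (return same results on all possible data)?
No, not equivalent

Query 1 returns: [(6.785714285714286,)]
Query 2 returns: [(47.5,)]

Reason: AVG vs SUM give different aggregate values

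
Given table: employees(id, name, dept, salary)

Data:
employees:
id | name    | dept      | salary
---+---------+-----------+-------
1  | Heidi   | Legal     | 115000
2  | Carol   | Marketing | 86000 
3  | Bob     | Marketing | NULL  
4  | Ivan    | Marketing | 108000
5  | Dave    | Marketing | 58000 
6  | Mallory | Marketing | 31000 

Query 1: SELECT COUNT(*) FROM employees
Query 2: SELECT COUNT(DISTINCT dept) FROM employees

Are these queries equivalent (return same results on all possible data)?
No, not equivalent

Query 1 returns: [(6,)]
Query 2 returns: [(2,)]

Reason: COUNT(*) counts rows, COUNT(DISTINCT dept) counts unique depts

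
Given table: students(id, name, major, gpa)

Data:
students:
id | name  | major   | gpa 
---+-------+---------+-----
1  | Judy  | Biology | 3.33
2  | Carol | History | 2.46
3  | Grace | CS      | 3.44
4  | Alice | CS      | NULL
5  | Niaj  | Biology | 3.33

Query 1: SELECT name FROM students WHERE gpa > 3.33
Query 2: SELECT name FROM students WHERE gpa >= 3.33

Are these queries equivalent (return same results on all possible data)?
No, not equivalent

Query 1 returns: [('Grace',)]
Query 2 returns: [('Judy',), ('Grace',), ('Niaj',)]

Reason: > vs >= gives different results when gpa = 3.33 exists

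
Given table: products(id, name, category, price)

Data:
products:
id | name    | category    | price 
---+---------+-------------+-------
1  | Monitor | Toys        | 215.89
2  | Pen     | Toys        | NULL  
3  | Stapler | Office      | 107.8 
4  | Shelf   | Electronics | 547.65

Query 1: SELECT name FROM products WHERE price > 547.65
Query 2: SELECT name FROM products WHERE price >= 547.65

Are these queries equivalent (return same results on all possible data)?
No, not equivalent

Query 1 returns: []
Query 2 returns: [('Shelf',)]

Reason: > vs >= gives different results when price = 547.65 exists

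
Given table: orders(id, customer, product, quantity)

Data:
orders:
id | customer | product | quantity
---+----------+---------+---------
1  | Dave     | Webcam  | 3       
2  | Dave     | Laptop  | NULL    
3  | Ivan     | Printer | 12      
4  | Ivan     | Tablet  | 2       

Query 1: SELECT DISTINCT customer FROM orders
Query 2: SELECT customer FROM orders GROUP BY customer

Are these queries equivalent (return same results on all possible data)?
Yes, equivalent

Both queries return: [('Dave',), ('Ivan',)]

Reason: Both get unique customers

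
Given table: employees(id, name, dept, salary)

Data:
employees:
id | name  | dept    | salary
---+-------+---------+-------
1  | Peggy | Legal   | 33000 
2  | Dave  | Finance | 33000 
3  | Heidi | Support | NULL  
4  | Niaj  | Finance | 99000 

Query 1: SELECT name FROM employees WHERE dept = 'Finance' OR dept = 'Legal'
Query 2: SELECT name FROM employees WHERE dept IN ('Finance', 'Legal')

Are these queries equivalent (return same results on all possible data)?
Yes, equivalent

Both queries return: [('Dave',), ('Niaj',), ('Peggy',)]

Reason: OR vs IN are equivalent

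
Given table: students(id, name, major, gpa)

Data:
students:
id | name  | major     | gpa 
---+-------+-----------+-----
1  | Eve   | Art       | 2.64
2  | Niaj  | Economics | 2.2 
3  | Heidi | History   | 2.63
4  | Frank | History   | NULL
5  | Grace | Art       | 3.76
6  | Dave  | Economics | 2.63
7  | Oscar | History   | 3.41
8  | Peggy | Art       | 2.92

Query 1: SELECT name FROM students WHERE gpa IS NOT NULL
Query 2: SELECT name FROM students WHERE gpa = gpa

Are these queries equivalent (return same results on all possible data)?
Yes, equivalent

Both queries return: [('Dave',), ('Eve',), ('Grace',), ('Heidi',), ('Niaj',), ('Oscar',), ('Peggy',)]

Reason: IS NOT NULL vs self-equality (both exclude NULLs)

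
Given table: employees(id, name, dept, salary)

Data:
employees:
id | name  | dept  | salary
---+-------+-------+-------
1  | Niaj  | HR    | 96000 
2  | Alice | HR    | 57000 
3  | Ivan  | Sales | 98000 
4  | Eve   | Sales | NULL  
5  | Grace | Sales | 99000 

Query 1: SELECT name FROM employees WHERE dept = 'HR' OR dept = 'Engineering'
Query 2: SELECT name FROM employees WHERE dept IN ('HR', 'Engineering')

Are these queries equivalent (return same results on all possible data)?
Yes, equivalent

Both queries return: [('Alice',), ('Niaj',)]

Reason: OR vs IN are equivalent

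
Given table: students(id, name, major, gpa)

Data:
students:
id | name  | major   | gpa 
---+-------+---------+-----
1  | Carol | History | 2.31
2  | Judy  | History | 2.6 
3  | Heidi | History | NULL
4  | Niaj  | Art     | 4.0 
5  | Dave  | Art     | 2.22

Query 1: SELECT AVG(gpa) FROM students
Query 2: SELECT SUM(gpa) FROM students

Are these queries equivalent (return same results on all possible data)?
No, not equivalent

Query 1 returns: [(2.7825,)]
Query 2 returns: [(11.13,)]

Reason: AVG vs SUM give different aggregate values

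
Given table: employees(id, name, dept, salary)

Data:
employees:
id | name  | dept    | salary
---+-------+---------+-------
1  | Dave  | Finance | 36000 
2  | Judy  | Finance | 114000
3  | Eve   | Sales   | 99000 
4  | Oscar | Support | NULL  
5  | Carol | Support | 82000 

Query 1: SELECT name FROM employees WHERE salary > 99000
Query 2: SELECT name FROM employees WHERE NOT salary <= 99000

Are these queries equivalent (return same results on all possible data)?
Yes, equivalent

Both queries return: [('Judy',)]

Reason: Both filter salary > 99000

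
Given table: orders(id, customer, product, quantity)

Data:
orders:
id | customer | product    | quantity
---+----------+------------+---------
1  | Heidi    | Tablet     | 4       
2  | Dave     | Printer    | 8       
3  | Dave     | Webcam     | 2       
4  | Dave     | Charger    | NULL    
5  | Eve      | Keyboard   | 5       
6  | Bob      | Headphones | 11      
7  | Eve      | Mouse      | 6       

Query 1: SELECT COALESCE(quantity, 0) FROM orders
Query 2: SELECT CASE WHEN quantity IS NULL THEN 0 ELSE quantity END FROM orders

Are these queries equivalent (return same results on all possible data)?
Yes, equivalent

Both queries return: [(0,), (2,), (4,), (5,), (6,), (8,), (11,)]

Reason: COALESCE vs CASE for NULL handling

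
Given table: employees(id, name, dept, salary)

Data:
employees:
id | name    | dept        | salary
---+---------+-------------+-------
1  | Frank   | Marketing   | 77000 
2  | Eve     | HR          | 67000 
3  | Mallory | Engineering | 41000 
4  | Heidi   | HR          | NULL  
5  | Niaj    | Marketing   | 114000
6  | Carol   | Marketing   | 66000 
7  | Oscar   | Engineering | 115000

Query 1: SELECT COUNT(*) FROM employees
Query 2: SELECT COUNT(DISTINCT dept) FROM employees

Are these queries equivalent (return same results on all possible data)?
No, not equivalent

Query 1 returns: [(7,)]
Query 2 returns: [(3,)]

Reason: COUNT(*) counts rows, COUNT(DISTINCT dept) counts unique depts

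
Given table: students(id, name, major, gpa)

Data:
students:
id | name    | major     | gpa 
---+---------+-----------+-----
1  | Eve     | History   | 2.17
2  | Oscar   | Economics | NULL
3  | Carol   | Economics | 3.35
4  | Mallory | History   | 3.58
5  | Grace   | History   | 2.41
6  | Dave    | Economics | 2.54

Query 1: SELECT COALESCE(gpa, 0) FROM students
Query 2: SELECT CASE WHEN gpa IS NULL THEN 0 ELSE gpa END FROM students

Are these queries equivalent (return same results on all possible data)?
Yes, equivalent

Both queries return: [(0,), (2.17,), (2.41,), (2.54,), (3.35,), (3.58,)]

Reason: COALESCE vs CASE for NULL handling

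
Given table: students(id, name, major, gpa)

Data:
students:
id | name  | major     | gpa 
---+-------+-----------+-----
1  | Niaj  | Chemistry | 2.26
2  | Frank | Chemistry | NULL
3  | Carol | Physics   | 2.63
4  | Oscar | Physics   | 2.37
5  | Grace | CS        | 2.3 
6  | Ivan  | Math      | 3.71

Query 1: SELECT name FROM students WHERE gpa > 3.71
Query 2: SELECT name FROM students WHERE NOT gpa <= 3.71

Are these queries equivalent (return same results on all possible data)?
Yes, equivalent

Both queries return: []

Reason: Both filter gpa > 3.71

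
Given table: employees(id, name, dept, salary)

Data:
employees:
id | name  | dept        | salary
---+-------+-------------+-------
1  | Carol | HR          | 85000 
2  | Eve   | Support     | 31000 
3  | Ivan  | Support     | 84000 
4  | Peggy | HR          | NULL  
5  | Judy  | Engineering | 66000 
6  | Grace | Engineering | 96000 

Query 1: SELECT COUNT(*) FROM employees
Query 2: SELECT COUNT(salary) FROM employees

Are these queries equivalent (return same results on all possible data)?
No, not equivalent

Query 1 returns: [(6,)]
Query 2 returns: [(5,)]

Reason: COUNT(*) includes NULLs, COUNT(column) excludes them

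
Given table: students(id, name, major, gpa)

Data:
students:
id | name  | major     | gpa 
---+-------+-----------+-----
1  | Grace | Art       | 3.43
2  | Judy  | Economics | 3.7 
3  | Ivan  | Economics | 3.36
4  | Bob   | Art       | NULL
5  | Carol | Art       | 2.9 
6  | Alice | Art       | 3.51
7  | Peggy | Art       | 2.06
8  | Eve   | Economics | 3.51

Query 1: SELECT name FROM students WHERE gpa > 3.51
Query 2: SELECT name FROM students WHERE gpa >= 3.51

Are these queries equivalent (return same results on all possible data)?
No, not equivalent

Query 1 returns: [('Judy',)]
Query 2 returns: [('Judy',), ('Alice',), ('Eve',)]

Reason: > vs >= gives different results when gpa = 3.51 exists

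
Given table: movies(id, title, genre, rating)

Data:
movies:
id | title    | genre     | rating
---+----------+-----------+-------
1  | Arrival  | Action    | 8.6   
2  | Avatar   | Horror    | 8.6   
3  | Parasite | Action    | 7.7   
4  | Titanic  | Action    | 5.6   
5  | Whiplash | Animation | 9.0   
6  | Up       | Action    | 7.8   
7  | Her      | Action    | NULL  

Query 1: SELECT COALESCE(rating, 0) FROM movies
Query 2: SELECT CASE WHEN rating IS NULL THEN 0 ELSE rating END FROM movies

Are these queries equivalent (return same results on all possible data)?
Yes, equivalent

Both queries return: [(0,), (5.6,), (7.7,), (7.8,), (8.6,), (8.6,), (9.0,)]

Reason: COALESCE vs CASE for NULL handling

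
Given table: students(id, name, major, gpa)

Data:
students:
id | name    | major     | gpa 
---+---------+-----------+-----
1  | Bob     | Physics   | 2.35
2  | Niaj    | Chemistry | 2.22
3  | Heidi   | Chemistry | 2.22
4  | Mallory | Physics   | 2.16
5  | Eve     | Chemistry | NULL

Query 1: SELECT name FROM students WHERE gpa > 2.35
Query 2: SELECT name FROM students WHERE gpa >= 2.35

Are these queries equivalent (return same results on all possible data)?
No, not equivalent

Query 1 returns: []
Query 2 returns: [('Bob',)]

Reason: > vs >= gives different results when gpa = 2.35 exists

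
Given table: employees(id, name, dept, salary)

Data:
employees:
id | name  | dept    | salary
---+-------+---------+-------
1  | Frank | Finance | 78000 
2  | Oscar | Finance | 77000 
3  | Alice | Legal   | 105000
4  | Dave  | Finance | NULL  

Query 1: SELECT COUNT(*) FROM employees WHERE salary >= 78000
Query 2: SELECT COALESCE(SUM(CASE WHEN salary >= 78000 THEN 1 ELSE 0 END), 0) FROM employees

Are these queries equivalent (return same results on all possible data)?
Yes, equivalent

Both queries return: [(2,)]

Reason: COUNT with WHERE vs conditional SUM (COALESCE handles empty-table NULL)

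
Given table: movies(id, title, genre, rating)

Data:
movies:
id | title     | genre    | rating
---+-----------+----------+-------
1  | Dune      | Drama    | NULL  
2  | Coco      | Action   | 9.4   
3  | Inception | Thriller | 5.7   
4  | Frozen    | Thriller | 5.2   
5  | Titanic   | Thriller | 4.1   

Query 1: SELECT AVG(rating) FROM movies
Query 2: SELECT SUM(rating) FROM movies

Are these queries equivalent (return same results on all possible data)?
No, not equivalent

Query 1 returns: [(6.1,)]
Query 2 returns: [(24.4,)]

Reason: AVG vs SUM give different aggregate values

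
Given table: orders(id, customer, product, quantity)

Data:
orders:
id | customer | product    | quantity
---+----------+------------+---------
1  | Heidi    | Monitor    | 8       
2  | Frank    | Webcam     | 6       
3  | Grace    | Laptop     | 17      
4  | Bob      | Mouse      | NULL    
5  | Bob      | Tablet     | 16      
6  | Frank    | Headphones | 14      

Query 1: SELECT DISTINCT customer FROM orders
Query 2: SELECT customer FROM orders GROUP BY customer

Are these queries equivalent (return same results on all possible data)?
Yes, equivalent

Both queries return: [('Bob',), ('Frank',), ('Grace',), ('Heidi',)]

Reason: Both get unique customers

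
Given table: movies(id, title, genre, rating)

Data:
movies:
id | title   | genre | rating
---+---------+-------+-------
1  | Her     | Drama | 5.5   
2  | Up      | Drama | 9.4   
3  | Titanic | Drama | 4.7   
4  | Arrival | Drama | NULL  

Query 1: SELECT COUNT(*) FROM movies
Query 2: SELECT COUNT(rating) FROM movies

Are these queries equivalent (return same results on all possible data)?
No, not equivalent

Query 1 returns: [(4,)]
Query 2 returns: [(3,)]

Reason: COUNT(*) includes NULLs, COUNT(column) excludes them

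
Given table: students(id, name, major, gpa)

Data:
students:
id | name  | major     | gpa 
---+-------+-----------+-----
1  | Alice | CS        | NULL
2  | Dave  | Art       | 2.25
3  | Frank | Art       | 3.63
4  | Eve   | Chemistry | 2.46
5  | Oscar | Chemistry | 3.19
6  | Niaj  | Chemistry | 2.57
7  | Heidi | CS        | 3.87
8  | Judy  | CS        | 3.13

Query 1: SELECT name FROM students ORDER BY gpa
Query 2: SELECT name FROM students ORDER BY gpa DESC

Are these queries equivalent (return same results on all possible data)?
No, not equivalent

Query 1 returns: [('Alice',), ('Dave',), ('Eve',), ('Niaj',), ('Judy',), ('Oscar',), ('Frank',), ('Heidi',)]
Query 2 returns: [('Heidi',), ('Frank',), ('Oscar',), ('Judy',), ('Niaj',), ('Eve',), ('Dave',), ('Alice',)]

Reason: ASC vs DESC gives opposite ordering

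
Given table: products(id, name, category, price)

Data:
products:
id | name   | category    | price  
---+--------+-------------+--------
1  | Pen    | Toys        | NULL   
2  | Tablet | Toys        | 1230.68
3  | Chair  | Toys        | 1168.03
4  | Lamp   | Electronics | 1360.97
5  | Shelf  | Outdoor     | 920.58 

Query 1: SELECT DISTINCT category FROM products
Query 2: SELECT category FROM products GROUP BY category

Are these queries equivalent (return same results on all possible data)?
Yes, equivalent

Both queries return: [('Electronics',), ('Outdoor',), ('Toys',)]

Reason: Both get unique categorys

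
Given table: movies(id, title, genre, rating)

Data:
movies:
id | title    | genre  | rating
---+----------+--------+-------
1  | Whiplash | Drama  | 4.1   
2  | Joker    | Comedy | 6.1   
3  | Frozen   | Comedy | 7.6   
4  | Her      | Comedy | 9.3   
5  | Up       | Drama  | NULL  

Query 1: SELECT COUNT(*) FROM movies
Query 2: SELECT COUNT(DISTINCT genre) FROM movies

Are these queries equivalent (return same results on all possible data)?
No, not equivalent

Query 1 returns: [(5,)]
Query 2 returns: [(2,)]

Reason: COUNT(*) counts rows, COUNT(DISTINCT genre) counts unique genres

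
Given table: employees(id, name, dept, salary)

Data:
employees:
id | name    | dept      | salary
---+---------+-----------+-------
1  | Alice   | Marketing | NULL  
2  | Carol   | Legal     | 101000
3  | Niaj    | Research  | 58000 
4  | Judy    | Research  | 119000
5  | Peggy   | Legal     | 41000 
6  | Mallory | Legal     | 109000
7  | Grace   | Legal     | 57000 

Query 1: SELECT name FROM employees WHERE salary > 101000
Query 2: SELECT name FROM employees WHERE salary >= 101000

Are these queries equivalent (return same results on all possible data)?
No, not equivalent

Query 1 returns: [('Judy',), ('Mallory',)]
Query 2 returns: [('Carol',), ('Judy',), ('Mallory',)]

Reason: > vs >= gives different results when salary = 101000 exists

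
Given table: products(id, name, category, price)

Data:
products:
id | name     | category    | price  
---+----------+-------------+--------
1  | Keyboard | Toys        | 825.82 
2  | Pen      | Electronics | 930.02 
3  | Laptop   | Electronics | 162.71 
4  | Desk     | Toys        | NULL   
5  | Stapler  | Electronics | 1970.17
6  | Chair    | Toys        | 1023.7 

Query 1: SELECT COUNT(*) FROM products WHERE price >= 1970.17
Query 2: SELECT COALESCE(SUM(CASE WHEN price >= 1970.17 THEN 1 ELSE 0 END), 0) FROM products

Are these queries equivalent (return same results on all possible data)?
Yes, equivalent

Both queries return: [(1,)]

Reason: COUNT with WHERE vs conditional SUM (COALESCE handles empty-table NULL)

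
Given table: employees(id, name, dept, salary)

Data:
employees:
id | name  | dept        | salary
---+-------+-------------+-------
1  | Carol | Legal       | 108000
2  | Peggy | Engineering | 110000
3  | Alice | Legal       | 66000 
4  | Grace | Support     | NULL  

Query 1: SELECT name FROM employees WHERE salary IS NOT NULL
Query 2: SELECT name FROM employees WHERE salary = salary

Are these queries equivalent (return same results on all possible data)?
Yes, equivalent

Both queries return: [('Alice',), ('Carol',), ('Peggy',)]

Reason: IS NOT NULL vs self-equality (both exclude NULLs)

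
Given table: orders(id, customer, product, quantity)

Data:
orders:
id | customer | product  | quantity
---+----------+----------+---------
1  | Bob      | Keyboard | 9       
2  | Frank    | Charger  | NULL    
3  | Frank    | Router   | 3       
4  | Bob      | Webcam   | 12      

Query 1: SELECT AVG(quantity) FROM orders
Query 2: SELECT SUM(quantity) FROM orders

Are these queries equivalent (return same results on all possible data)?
No, not equivalent

Query 1 returns: [(8.0,)]
Query 2 returns: [(24,)]

Reason: AVG vs SUM give different aggregate values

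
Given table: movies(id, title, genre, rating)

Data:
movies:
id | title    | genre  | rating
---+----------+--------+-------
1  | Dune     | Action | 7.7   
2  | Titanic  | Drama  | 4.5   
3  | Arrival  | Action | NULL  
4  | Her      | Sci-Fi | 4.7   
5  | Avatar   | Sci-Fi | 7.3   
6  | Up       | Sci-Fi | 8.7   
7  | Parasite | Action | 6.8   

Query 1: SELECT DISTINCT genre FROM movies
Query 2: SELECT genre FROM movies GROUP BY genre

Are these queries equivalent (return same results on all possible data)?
Yes, equivalent

Both queries return: [('Action',), ('Drama',), ('Sci-Fi',)]

Reason: Both get unique genres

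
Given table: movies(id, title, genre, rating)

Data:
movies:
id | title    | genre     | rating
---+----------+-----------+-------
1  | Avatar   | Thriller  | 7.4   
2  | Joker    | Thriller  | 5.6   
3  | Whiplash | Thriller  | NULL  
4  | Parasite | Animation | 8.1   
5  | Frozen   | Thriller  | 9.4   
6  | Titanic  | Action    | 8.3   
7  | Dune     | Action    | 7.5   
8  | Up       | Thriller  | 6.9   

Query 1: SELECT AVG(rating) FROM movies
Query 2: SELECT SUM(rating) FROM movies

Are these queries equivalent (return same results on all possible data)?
No, not equivalent

Query 1 returns: [(7.6000000000000005,)]
Query 2 returns: [(53.2,)]

Reason: AVG vs SUM give different aggregate values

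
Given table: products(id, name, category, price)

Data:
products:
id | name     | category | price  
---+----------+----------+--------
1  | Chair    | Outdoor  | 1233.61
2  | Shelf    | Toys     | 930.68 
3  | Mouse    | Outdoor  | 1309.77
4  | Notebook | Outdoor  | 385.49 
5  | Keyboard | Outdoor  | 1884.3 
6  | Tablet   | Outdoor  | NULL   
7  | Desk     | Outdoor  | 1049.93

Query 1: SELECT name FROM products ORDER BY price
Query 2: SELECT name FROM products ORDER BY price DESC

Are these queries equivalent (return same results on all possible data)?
No, not equivalent

Query 1 returns: [('Tablet',), ('Notebook',), ('Shelf',), ('Desk',), ('Chair',), ('Mouse',), ('Keyboard',)]
Query 2 returns: [('Keyboard',), ('Mouse',), ('Chair',), ('Desk',), ('Shelf',), ('Notebook',), ('Tablet',)]

Reason: ASC vs DESC gives opposite ordering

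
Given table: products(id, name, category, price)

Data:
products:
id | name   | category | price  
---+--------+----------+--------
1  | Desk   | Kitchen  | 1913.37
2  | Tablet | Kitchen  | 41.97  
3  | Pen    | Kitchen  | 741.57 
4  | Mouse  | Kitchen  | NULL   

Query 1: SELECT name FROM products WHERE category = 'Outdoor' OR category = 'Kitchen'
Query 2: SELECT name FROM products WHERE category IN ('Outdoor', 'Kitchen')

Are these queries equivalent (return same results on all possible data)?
Yes, equivalent

Both queries return: [('Desk',), ('Mouse',), ('Pen',), ('Tablet',)]

Reason: OR vs IN are equivalent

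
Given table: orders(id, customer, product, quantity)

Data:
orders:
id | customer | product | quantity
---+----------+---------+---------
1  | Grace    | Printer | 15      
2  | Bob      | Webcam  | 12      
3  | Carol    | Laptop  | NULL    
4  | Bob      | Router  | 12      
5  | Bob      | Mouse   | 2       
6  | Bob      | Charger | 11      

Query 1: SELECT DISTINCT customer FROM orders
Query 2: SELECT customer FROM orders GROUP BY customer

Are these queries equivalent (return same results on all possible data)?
Yes, equivalent

Both queries return: [('Bob',), ('Carol',), ('Grace',)]

Reason: Both get unique customers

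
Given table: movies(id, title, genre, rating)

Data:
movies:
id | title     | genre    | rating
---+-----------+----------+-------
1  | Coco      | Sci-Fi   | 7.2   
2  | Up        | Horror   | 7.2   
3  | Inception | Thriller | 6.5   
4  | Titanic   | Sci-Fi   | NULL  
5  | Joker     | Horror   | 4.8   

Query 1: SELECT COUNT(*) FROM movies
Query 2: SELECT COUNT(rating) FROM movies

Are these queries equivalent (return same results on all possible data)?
No, not equivalent

Query 1 returns: [(5,)]
Query 2 returns: [(4,)]

Reason: COUNT(*) includes NULLs, COUNT(column) excludes them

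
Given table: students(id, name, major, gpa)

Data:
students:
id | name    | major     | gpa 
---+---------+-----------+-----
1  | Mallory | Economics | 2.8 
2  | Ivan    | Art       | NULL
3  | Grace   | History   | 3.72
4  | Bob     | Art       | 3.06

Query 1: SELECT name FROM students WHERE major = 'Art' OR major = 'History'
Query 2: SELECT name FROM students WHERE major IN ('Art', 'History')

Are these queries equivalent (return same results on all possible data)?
Yes, equivalent

Both queries return: [('Bob',), ('Grace',), ('Ivan',)]

Reason: OR vs IN are equivalent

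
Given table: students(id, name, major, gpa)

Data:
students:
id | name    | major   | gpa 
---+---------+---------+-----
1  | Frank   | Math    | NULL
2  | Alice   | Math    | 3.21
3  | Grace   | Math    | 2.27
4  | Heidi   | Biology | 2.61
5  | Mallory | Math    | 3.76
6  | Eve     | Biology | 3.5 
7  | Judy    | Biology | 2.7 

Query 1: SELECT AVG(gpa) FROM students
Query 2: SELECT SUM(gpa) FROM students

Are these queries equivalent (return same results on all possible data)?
No, not equivalent

Query 1 returns: [(3.0083333333333333,)]
Query 2 returns: [(18.05,)]

Reason: AVG vs SUM give different aggregate values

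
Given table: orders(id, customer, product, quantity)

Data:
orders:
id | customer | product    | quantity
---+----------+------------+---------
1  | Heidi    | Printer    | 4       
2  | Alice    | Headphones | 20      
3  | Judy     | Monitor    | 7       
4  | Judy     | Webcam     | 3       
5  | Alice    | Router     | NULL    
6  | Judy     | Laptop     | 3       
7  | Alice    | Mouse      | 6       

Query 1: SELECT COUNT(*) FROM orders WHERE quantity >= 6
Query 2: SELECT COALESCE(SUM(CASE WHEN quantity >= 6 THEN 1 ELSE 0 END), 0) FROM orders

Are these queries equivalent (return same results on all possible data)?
Yes, equivalent

Both queries return: [(3,)]

Reason: COUNT with WHERE vs conditional SUM (COALESCE handles empty-table NULL)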